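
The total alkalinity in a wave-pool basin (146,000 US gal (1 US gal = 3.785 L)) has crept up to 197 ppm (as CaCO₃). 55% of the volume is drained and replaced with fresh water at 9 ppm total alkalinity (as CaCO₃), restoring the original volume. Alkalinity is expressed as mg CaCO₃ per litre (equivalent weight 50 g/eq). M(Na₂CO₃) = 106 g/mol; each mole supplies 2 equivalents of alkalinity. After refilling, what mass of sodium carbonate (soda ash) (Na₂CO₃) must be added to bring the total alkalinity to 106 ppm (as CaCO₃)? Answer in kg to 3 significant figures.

Volume: 146,000 US gal × 3.785 L/gal = 552,610 L.
After draining 55% and refilling: 197 × 0.45 + 9 × 0.55 = 93.6 ppm.
Deficit to target: 106 − 93.6 = 12.4 mg/L.
As CaCO₃: 12.4 mg/L × 552,610 L = 6852 g; ÷ 50 g/eq ÷ 2 = 68.52 mol Na₂CO₃.
Mass: 68.52 × 106 = 7264 g.

7.26 kg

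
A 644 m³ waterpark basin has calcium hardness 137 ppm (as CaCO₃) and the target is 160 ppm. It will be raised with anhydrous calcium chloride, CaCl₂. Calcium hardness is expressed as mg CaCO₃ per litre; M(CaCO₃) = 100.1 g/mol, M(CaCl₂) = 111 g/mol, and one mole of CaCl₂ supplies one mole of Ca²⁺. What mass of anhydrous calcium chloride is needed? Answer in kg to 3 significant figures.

Volume: 644 m³ = 644,000 L.
Hardness to add: (160 − 137) = 23 mg/L as CaCO₃ × 644,000 L = 14,810 g as CaCO₃.
Moles of Ca²⁺ (1 mol Ca²⁺ ≡ 1 mol CaCO₃): 14,810 / 100.1 g/mol = 148 mol.
Mass of CaCl₂: 148 × 111 = 16,420 g.

16.4 kg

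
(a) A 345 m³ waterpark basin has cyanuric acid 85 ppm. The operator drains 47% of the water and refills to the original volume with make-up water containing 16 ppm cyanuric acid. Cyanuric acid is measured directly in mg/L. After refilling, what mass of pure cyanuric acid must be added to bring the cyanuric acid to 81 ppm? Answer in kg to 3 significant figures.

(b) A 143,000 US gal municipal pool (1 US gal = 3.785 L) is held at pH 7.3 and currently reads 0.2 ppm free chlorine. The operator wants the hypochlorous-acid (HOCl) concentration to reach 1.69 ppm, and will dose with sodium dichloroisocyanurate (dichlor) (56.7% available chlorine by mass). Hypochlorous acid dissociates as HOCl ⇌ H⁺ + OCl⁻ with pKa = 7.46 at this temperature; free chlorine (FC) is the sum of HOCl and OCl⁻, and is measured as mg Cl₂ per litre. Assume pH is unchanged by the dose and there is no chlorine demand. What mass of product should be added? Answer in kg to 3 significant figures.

(a) 9.81 kg; (b) 2.54 kg

(a) Volume: 345 m³ = 345,000 L.
(a) After draining 47% and refilling: 85 × 0.53 + 16 × 0.47 = 52.57 ppm.
(a) Deficit to target: 81 − 52.57 = 28.43 mg/L.
(a) Mass: 28.43 mg/L × 345,000 L = 9808 g cyanuric acid.

(b) Volume: 143,000 US gal × 3.785 L/gal = 541,255 L.
(b) [OCl⁻]/[HOCl] = 10^(pH − pKa) = 10^(7.3 − 7.46) = 0.6918; fraction as HOCl = 1/(1 + 0.6918) = 0.5911.
(b) Free chlorine required for 1.69 ppm HOCl: 1.69 / 0.5911 = 2.859 ppm.
(b) FC to add: 2.859 − 0.2 = 2.659 mg/L as Cl₂.
(b) Cl₂ equivalent: 2.659 mg/L × 541,255 L = 1439 g.
(b) Product at 56.7% available Cl: 1439 / 0.567 = 2538 g.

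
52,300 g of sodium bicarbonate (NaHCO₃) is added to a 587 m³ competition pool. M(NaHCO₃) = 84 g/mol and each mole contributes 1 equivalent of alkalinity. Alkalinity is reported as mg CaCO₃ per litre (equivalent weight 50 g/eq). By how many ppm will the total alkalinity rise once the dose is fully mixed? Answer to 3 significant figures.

53.0 ppm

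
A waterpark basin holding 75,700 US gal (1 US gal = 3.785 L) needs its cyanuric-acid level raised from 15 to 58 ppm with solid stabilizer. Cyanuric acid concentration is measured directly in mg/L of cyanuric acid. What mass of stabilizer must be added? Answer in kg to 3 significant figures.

12.3 kg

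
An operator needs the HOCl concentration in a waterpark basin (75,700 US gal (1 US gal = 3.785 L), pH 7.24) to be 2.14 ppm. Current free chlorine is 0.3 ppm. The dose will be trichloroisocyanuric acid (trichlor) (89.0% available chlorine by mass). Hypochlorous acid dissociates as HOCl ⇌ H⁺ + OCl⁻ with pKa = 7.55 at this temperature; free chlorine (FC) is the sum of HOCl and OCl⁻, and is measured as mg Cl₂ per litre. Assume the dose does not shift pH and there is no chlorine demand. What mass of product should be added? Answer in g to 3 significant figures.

930 g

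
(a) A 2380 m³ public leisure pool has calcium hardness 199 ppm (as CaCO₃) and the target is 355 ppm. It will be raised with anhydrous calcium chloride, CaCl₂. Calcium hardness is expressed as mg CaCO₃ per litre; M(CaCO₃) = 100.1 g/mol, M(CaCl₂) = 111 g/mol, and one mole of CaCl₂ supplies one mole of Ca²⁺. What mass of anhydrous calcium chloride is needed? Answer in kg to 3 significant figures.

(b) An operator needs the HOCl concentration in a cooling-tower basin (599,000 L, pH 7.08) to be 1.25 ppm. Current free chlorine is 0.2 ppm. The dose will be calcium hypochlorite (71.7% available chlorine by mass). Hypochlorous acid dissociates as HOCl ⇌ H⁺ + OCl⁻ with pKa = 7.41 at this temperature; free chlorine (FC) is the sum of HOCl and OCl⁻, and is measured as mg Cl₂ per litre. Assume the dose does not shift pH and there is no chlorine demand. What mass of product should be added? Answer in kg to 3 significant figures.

(a) 412 kg; (b) 1.37 kg

(a) Volume: 2380 m³ = 2,380,000 L.
(a) Hardness to add: (355 − 199) = 156 mg/L as CaCO₃ × 2,380,000 L = 371,300 g as CaCO₃.
(a) Moles of Ca²⁺ (1 mol Ca²⁺ ≡ 1 mol CaCO₃): 371,300 / 100.1 g/mol = 3709 mol.
(a) Mass of CaCl₂: 3709 × 111 = 411,700 g.

(b) [OCl⁻]/[HOCl] = 10^(pH − pKa) = 10^(7.08 − 7.41) = 0.4677; fraction as HOCl = 1/(1 + 0.4677) = 0.6813.
(b) Free chlorine required for 1.25 ppm HOCl: 1.25 / 0.6813 = 1.835 ppm.
(b) FC to add: 1.835 − 0.2 = 1.635 mg/L as Cl₂.
(b) Cl₂ equivalent: 1.635 mg/L × 599,000 L = 979.2 g.
(b) Product at 71.7% available Cl: 979.2 / 0.717 = 1366 g.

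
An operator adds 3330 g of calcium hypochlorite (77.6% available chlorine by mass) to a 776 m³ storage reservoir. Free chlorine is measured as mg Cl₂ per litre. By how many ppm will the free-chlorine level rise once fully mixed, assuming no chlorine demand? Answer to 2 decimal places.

3.33 ppm

Volume: 776 m³ = 776,000 L.
Available chlorine delivered: 3330 g × 0.776 = 2584 g as Cl₂.
Concentration rise: 2584 g / 776,000 L = 3.33 mg/L = 3.33 ppm.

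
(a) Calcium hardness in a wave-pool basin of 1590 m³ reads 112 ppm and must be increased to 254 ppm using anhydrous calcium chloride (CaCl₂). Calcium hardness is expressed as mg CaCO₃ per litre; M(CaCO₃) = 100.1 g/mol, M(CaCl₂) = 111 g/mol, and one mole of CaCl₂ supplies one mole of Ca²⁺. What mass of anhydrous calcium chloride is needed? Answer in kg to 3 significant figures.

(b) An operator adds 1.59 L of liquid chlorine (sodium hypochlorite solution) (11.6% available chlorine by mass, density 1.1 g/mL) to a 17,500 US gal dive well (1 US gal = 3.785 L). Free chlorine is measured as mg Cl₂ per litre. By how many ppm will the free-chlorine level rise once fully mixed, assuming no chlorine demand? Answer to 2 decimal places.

(a) Volume: 1590 m³ = 1,590,000 L.
(a) Hardness to add: (254 − 112) = 142 mg/L as CaCO₃ × 1,590,000 L = 225,800 g as CaCO₃.
(a) Moles of Ca²⁺ (1 mol Ca²⁺ ≡ 1 mol CaCO₃): 225,800 / 100.1 g/mol = 2256 mol.
(a) Mass of CaCl₂: 2256 × 111 = 250,400 g.

(b) Volume: 17,500 US gal × 3.785 L/gal = 66,238 L.
(b) Mass of solution: 1.59 L × 1000 mL/L × 1.1 g/mL = 1749 g.
(b) Available chlorine delivered: 1749 g × 0.116 = 202.9 g as Cl₂.
(b) Concentration rise: 202.9 g / 66,238 L = 3.063 mg/L = 3.06 ppm.

(a) 250 kg; (b) 3.06 ppm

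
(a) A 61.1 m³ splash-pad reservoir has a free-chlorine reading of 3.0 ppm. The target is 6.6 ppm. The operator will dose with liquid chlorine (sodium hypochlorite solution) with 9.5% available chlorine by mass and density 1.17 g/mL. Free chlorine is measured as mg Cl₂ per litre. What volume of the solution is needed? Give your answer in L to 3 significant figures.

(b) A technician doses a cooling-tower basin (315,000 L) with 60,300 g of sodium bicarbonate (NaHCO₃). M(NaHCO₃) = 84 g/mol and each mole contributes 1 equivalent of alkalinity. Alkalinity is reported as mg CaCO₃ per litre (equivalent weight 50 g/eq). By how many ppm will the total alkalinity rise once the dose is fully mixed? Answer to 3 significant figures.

(a) Volume: 61.1 m³ = 61,100 L.
(a) Chlorine deficit: 6.6 − 3.0 = 3.6 ppm = 3.6 mg/L as Cl₂.
(a) Cl₂ equivalent needed: 3.6 mg/L × 61,100 L = 220,000 mg = 220 g.
(a) Product at 9.5% available chlorine: 220 / 0.095 = 2315 g.
(a) Volume at density 1.17 g/mL: 2315 g ÷ 1.17 g/mL = 1979 mL.

(b) Moles of NaHCO₃: 60,300 g ÷ 84 g/mol = 717.9 mol → 717.9 eq of alkalinity.
(b) As CaCO₃: 717.9 eq × 50 g/eq = 35,890 g.
(b) Rise: 35,890 g / 315,000 L × 1000 = 113.9 mg/L.

(a) 1.98 L; (b) 114 ppm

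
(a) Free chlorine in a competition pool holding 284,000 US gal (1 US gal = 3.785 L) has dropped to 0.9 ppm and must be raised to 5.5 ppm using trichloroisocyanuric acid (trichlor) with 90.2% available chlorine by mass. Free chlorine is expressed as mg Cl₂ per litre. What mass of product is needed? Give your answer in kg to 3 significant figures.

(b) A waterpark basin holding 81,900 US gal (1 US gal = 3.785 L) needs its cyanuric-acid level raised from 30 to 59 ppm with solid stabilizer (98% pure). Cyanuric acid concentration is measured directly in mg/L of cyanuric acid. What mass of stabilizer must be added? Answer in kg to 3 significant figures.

(a) 5.48 kg; (b) 9.17 kg

(a) Volume: 284,000 US gal × 3.785 L/gal = 1,074,940 L.
(a) Chlorine deficit: 5.5 − 0.9 = 4.6 ppm = 4.6 mg/L as Cl₂.
(a) Cl₂ equivalent needed: 4.6 mg/L × 1,074,940 L = 4,945,000 mg = 4945 g.
(a) Product at 90.2% available chlorine: 4945 / 0.902 = 5482 g.

(b) Volume: 81,900 US gal × 3.785 L/gal = 309,992 L.
(b) CYA to add: (59 − 30) = 29 mg/L × 309,992 L = 8990 g cyanuric acid.
(b) At 98% purity: 8990 / 0.98 = 9173 g product.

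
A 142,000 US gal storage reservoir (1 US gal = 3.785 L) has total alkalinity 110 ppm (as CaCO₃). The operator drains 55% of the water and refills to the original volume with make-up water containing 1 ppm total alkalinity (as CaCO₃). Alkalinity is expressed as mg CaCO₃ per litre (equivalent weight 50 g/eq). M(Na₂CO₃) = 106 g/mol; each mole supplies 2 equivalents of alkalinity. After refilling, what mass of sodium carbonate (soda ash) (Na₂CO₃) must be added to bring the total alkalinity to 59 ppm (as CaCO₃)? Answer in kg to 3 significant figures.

Volume: 142,000 US gal × 3.785 L/gal = 537,470 L.
After draining 55% and refilling: 110 × 0.45 + 1 × 0.55 = 50.05 ppm.
Deficit to target: 59 − 50.05 = 8.95 mg/L.
As CaCO₃: 8.95 mg/L × 537,470 L = 4810 g; ÷ 50 g/eq ÷ 2 = 48.1 mol Na₂CO₃.
Mass: 48.1 × 106 = 5099 g.

5.10 kg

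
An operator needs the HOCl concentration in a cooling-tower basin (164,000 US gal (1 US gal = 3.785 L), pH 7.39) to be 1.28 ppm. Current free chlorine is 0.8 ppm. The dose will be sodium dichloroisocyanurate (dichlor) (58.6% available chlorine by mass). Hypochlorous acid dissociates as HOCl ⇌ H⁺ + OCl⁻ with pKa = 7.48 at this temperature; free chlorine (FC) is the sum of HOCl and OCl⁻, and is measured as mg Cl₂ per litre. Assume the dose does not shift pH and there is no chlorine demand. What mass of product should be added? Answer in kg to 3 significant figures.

Volume: 164,000 US gal × 3.785 L/gal = 620,740 L.
[OCl⁻]/[HOCl] = 10^(pH − pKa) = 10^(7.39 − 7.48) = 0.8128; fraction as HOCl = 1/(1 + 0.8128) = 0.5516.
Free chlorine required for 1.28 ppm HOCl: 1.28 / 0.5516 = 2.32 ppm.
FC to add: 2.32 − 0.8 = 1.52 mg/L as Cl₂.
Cl₂ equivalent: 1.52 mg/L × 620,740 L = 943.8 g.
Product at 58.6% available Cl: 943.8 / 0.586 = 1611 g.

1.61 kg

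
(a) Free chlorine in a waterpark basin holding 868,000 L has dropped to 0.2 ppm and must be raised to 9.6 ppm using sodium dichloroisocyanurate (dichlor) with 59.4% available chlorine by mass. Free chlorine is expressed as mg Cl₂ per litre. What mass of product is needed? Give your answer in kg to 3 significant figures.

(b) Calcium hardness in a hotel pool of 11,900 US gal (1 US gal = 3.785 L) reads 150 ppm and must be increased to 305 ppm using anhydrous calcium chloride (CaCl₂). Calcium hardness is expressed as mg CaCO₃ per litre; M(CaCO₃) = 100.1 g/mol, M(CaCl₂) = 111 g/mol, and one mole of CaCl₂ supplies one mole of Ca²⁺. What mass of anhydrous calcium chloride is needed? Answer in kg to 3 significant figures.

(a) 13.7 kg; (b) 7.74 kg

(a) Chlorine deficit: 9.6 − 0.2 = 9.4 ppm = 9.4 mg/L as Cl₂.
(a) Cl₂ equivalent needed: 9.4 mg/L × 868,000 L = 8,159,000 mg = 8159 g.
(a) Product at 59.4% available chlorine: 8159 / 0.594 = 13,740 g.

(b) Volume: 11,900 US gal × 3.785 L/gal = 45,042 L.
(b) Hardness to add: (305 − 150) = 155 mg/L as CaCO₃ × 45,042 L = 6981 g as CaCO₃.
(b) Moles of Ca²⁺ (1 mol Ca²⁺ ≡ 1 mol CaCO₃): 6981 / 100.1 g/mol = 69.74 mol.
(b) Mass of CaCl₂: 69.74 × 111 = 7742 g.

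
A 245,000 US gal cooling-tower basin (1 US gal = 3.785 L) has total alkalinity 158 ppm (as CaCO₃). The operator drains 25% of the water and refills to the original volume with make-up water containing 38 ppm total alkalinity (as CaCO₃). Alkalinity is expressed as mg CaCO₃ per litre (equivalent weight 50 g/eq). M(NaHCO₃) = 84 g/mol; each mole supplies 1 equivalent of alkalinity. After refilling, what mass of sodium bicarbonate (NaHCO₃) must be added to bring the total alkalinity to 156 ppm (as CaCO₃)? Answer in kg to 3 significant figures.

43.6 kg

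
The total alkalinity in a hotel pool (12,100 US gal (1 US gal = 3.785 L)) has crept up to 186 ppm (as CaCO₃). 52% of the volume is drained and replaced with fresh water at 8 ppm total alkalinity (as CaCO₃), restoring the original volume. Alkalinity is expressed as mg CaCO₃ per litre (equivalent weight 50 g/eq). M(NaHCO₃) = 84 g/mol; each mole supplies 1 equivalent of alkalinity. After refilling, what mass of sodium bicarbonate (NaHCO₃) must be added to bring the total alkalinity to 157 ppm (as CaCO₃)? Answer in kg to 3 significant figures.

Volume: 12,100 US gal × 3.785 L/gal = 45,798 L.
After draining 52% and refilling: 186 × 0.48 + 8 × 0.52 = 93.44 ppm.
Deficit to target: 157 − 93.44 = 63.56 mg/L.
As CaCO₃: 63.56 mg/L × 45,798 L = 2911 g; ÷ 50 g/eq ÷ 1 = 58.22 mol NaHCO₃.
Mass: 58.22 × 84 = 4890 g.

4.89 kg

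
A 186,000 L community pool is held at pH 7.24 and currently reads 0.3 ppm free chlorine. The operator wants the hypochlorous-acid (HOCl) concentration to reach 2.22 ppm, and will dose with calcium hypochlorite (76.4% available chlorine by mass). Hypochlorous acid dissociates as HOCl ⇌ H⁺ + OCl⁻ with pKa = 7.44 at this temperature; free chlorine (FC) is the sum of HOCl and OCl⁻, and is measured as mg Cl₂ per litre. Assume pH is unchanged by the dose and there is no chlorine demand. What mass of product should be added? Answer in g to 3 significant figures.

808 g

[OCl⁻]/[HOCl] = 10^(pH − pKa) = 10^(7.24 − 7.44) = 0.631; fraction as HOCl = 1/(1 + 0.631) = 0.6131.
Free chlorine required for 2.22 ppm HOCl: 2.22 / 0.6131 = 3.621 ppm.
FC to add: 3.621 − 0.3 = 3.321 mg/L as Cl₂.
Cl₂ equivalent: 3.321 mg/L × 186,000 L = 617.7 g.
Product at 76.4% available Cl: 617.7 / 0.764 = 808.4 g.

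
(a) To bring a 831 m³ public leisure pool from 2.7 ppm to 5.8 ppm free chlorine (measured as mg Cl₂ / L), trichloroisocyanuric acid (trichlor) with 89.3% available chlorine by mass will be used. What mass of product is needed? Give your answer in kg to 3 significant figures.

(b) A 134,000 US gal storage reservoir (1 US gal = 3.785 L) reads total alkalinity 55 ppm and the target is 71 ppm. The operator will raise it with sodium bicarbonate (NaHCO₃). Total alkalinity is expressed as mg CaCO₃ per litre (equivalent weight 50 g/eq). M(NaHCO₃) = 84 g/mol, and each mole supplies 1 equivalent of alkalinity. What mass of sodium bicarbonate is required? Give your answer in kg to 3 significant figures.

(a) 2.88 kg; (b) 13.6 kg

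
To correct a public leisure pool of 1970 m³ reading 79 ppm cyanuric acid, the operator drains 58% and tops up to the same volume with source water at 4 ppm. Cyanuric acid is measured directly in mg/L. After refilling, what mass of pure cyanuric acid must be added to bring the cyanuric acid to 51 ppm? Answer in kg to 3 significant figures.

Volume: 1970 m³ = 1,970,000 L.
After draining 58% and refilling: 79 × 0.42 + 4 × 0.58 = 35.5 ppm.
Deficit to target: 51 − 35.5 = 15.5 mg/L.
Mass: 15.5 mg/L × 1,970,000 L = 30,540 g cyanuric acid.

30.5 kg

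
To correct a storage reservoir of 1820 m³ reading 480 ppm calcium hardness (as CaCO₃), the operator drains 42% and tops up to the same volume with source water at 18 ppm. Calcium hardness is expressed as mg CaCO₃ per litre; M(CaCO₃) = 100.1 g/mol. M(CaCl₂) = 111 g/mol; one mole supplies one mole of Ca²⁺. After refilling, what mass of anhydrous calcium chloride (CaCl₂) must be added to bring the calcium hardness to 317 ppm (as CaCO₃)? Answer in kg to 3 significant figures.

Volume: 1820 m³ = 1,820,000 L.
After draining 42% and refilling: 480 × 0.58 + 18 × 0.42 = 285.96 ppm.
Deficit to target: 317 − 285.96 = 31.04 mg/L.
As CaCO₃: 31.04 mg/L × 1,820,000 L = 56,490 g; ÷ 100.1 = 564.4 mol Ca²⁺.
Mass: 564.4 × 111 = 62,640 g.

62.6 kg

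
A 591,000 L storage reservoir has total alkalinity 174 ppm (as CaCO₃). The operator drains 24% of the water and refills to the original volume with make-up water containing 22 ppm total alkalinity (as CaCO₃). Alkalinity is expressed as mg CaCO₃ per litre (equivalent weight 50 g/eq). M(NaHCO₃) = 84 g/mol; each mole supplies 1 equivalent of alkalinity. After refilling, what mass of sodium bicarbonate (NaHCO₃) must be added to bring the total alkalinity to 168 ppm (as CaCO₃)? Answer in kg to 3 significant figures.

30.3 kg

After draining 24% and refilling: 174 × 0.76 + 22 × 0.24 = 137.52 ppm.
Deficit to target: 168 − 137.52 = 30.48 mg/L.
As CaCO₃: 30.48 mg/L × 591,000 L = 18,010 g; ÷ 50 g/eq ÷ 1 = 360.3 mol NaHCO₃.
Mass: 360.3 × 84 = 30,260 g.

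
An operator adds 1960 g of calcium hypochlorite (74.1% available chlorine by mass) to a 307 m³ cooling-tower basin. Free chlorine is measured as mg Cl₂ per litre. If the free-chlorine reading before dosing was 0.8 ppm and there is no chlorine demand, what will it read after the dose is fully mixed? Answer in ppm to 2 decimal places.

5.53 ppm

Volume: 307 m³ = 307,000 L.
Available chlorine delivered: 1960 g × 0.741 = 1452 g as Cl₂.
Concentration rise: 1452 g / 307,000 L = 4.731 mg/L = 4.73 ppm.
Final FC: 0.8 + 4.73 = 5.53 ppm.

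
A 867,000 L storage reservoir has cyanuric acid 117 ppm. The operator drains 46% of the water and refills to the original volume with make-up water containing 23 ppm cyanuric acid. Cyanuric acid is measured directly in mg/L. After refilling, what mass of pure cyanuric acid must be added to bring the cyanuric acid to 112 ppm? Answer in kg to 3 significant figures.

33.2 kg

After draining 46% and refilling: 117 × 0.54 + 23 × 0.46 = 73.76 ppm.
Deficit to target: 112 − 73.76 = 38.24 mg/L.
Mass: 38.24 mg/L × 867,000 L = 33,150 g cyanuric acid.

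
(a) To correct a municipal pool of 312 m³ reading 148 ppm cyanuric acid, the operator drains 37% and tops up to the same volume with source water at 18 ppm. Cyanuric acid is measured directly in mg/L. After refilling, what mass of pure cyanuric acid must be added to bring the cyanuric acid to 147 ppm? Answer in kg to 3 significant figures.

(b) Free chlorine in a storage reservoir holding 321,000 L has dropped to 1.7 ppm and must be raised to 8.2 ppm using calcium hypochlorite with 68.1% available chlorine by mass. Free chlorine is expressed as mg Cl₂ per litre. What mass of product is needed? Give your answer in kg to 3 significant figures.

(a) 14.7 kg; (b) 3.06 kg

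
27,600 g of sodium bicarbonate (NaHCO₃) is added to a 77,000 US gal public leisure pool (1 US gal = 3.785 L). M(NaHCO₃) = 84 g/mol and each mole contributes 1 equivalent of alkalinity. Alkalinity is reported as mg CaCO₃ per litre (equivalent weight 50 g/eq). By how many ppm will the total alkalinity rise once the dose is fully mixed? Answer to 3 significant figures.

56.4 ppm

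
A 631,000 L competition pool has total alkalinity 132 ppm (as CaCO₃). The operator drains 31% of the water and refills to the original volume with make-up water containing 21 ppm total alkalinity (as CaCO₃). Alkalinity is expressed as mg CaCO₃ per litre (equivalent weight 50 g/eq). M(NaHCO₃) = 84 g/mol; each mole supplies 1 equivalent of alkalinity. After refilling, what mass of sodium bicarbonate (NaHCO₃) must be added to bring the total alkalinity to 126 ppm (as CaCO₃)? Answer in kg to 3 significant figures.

After draining 31% and refilling: 132 × 0.69 + 21 × 0.31 = 97.59 ppm.
Deficit to target: 126 − 97.59 = 28.41 mg/L.
As CaCO₃: 28.41 mg/L × 631,000 L = 17,930 g; ÷ 50 g/eq ÷ 1 = 358.5 mol NaHCO₃.
Mass: 358.5 × 84 = 30,120 g.

30.1 kg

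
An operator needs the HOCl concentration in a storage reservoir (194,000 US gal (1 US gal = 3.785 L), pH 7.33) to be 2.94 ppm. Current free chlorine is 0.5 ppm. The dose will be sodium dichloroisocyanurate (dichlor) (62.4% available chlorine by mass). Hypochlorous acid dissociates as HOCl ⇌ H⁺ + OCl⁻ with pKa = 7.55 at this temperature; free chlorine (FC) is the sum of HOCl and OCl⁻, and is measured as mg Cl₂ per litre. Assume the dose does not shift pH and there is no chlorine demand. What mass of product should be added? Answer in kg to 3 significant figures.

4.96 kg

Volume: 194,000 US gal × 3.785 L/gal = 734,290 L.
[OCl⁻]/[HOCl] = 10^(pH − pKa) = 10^(7.33 − 7.55) = 0.6026; fraction as HOCl = 1/(1 + 0.6026) = 0.624.
Free chlorine required for 2.94 ppm HOCl: 2.94 / 0.624 = 4.712 ppm.
FC to add: 4.712 − 0.5 = 4.212 mg/L as Cl₂.
Cl₂ equivalent: 4.212 mg/L × 734,290 L = 3092 g.
Product at 62.4% available Cl: 3092 / 0.624 = 4956 g.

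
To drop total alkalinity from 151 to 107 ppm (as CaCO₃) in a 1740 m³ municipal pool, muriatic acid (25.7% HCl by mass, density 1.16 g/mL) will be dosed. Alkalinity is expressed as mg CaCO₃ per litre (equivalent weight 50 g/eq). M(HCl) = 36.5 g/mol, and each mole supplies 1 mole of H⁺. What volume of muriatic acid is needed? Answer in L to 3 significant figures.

Volume: 1740 m³ = 1,740,000 L.
Alkalinity to neutralize: (151 − 107) = 44 mg/L as CaCO₃ × 1,740,000 L = 76,560 g as CaCO₃.
Equivalents of H⁺ required: 76,560 ÷ 50 g/eq = 1531 eq = 1531 mol HCl.
Mass of HCl: 1531 × 36.5 = 55,890 g.
Mass of 25.7% solution: 55,890 / 0.257 = 217,500 g.
Volume: 217,500 g ÷ 1.16 g/mL = 187,500 mL.

187 L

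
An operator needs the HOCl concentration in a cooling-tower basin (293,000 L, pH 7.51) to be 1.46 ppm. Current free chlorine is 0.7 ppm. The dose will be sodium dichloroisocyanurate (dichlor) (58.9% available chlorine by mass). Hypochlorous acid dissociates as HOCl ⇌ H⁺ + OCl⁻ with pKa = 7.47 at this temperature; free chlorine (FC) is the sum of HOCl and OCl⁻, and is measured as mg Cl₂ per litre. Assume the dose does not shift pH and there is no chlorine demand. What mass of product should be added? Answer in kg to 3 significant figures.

[OCl⁻]/[HOCl] = 10^(pH − pKa) = 10^(7.51 − 7.47) = 1.096; fraction as HOCl = 1/(1 + 1.096) = 0.477.
Free chlorine required for 1.46 ppm HOCl: 1.46 / 0.477 = 3.061 ppm.
FC to add: 3.061 − 0.7 = 2.361 mg/L as Cl₂.
Cl₂ equivalent: 2.361 mg/L × 293,000 L = 691.7 g.
Product at 58.9% available Cl: 691.7 / 0.589 = 1174 g.

1.17 kg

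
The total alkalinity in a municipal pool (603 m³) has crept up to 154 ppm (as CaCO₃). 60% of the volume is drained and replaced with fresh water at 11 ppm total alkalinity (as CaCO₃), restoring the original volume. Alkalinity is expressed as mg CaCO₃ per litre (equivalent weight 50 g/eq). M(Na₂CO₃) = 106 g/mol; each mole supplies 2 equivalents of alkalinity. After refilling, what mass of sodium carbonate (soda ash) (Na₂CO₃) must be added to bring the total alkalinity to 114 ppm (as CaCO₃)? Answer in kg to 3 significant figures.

Volume: 603 m³ = 603,000 L.
After draining 60% and refilling: 154 × 0.40 + 11 × 0.60 = 68.2 ppm.
Deficit to target: 114 − 68.2 = 45.8 mg/L.
As CaCO₃: 45.8 mg/L × 603,000 L = 27,620 g; ÷ 50 g/eq ÷ 2 = 276.2 mol Na₂CO₃.
Mass: 276.2 × 106 = 29,270 g.

29.3 kg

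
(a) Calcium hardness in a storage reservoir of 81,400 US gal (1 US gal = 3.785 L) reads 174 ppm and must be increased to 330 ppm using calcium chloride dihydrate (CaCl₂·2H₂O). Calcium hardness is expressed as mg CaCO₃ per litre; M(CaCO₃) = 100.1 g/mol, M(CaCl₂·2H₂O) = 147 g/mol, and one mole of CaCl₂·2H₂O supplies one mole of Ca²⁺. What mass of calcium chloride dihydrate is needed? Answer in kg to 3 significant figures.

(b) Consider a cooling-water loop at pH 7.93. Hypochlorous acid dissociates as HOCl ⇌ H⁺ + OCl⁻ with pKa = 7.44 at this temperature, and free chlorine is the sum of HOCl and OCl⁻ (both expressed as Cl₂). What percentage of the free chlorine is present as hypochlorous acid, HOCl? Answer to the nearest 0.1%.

(a) 70.6 kg; (b) 24.4%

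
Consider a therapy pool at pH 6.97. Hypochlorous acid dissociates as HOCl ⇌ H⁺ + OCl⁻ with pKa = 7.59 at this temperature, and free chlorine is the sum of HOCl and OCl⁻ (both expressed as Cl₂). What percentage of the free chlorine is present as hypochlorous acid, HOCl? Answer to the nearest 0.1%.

[OCl⁻]/[HOCl] = 10^(pH − pKa) = 10^(6.97 − 7.59) = 10^-0.62 = 0.2399.
Fraction as HOCl = 1 / (1 + 0.2399) = 0.8065.

80.7%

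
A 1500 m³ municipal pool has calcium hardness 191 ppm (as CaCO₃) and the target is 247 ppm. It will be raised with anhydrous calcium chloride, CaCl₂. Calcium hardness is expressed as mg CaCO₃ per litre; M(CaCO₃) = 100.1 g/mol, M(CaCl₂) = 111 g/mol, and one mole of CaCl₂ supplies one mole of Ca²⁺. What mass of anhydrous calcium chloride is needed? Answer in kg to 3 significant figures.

Volume: 1500 m³ = 1,500,000 L.
Hardness to add: (247 − 191) = 56 mg/L as CaCO₃ × 1,500,000 L = 84,000 g as CaCO₃.
Moles of Ca²⁺ (1 mol Ca²⁺ ≡ 1 mol CaCO₃): 84,000 / 100.1 g/mol = 839.2 mol.
Mass of CaCl₂: 839.2 × 111 = 93,150 g.

93.1 kg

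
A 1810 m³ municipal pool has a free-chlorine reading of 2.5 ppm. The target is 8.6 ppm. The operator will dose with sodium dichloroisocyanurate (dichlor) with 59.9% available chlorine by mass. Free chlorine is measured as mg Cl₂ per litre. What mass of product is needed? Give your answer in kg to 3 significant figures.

18.4 kg

Volume: 1810 m³ = 1,810,000 L.
Chlorine deficit: 8.6 − 2.5 = 6.1 ppm = 6.1 mg/L as Cl₂.
Cl₂ equivalent needed: 6.1 mg/L × 1,810,000 L = 11,040,000 mg = 11,040 g.
Product at 59.9% available chlorine: 11,040 / 0.599 = 18,430 g.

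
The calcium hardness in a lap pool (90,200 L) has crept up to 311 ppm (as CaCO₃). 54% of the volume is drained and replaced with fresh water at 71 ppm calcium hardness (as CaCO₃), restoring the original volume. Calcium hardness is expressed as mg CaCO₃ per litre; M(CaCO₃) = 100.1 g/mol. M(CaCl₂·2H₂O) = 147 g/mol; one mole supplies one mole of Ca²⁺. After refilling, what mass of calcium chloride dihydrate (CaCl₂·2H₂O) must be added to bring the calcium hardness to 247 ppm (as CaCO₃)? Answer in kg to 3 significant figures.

8.69 kg

After draining 54% and refilling: 311 × 0.46 + 71 × 0.54 = 181.4 ppm.
Deficit to target: 247 − 181.4 = 65.6 mg/L.
As CaCO₃: 65.6 mg/L × 90,200 L = 5917 g; ÷ 100.1 = 59.11 mol Ca²⁺.
Mass: 59.11 × 147 = 8689 g.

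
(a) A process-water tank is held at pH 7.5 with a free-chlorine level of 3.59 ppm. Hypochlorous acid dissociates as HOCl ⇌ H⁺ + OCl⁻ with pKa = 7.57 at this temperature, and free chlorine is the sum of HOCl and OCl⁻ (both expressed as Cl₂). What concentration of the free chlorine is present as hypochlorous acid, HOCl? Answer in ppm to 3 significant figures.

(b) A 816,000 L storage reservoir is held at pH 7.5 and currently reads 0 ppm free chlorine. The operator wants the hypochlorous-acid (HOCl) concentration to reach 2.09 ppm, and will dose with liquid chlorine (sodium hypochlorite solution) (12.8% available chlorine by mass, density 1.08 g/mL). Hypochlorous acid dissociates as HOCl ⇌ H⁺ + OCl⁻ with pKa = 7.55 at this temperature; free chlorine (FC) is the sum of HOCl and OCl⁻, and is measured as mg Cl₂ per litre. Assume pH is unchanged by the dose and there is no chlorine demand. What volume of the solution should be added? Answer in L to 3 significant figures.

(a) [OCl⁻]/[HOCl] = 10^(pH − pKa) = 10^(7.5 − 7.57) = 10^-0.07 = 0.8511.
(a) Fraction as HOCl = 1 / (1 + 0.8511) = 0.5402.
(a) HOCl = 0.5402 × 3.59 ppm = 1.939 ppm.

(b) [OCl⁻]/[HOCl] = 10^(pH − pKa) = 10^(7.5 − 7.55) = 0.8913; fraction as HOCl = 1/(1 + 0.8913) = 0.5288.
(b) Free chlorine required for 2.09 ppm HOCl: 2.09 / 0.5288 = 3.953 ppm.
(b) FC to add: 3.953 − 0 = 3.953 mg/L as Cl₂.
(b) Cl₂ equivalent: 3.953 mg/L × 816,000 L = 3225 g.
(b) Product at 12.8% available Cl: 3225 / 0.128 = 25,200 g.
(b) Volume: 25,200 g ÷ 1.08 g/mL = 23,330 mL.

(a) 1.94 ppm; (b) 23.3 L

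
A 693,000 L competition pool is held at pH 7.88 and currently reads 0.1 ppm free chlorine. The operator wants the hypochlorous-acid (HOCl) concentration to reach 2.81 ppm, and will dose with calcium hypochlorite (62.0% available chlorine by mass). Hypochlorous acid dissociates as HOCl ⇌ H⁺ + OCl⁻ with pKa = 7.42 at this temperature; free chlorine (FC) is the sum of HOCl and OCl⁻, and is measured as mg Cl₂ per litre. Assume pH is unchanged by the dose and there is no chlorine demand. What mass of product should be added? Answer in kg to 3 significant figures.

[OCl⁻]/[HOCl] = 10^(pH − pKa) = 10^(7.88 − 7.42) = 2.884; fraction as HOCl = 1/(1 + 2.884) = 0.2575.
Free chlorine required for 2.81 ppm HOCl: 2.81 / 0.2575 = 10.91 ppm.
FC to add: 10.91 − 0.1 = 10.81 mg/L as Cl₂.
Cl₂ equivalent: 10.81 mg/L × 693,000 L = 7494 g.
Product at 62.0% available Cl: 7494 / 0.62 = 12,090 g.

12.1 kg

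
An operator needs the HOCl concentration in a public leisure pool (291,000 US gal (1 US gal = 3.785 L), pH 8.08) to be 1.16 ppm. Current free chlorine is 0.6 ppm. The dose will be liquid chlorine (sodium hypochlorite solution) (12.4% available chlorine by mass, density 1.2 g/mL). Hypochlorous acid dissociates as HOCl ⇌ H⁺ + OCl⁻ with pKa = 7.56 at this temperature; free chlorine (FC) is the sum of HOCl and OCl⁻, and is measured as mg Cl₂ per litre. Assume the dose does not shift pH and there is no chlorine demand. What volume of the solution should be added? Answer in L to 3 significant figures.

Volume: 291,000 US gal × 3.785 L/gal = 1,101,435 L.
[OCl⁻]/[HOCl] = 10^(pH − pKa) = 10^(8.08 − 7.56) = 3.311; fraction as HOCl = 1/(1 + 3.311) = 0.2319.
Free chlorine required for 1.16 ppm HOCl: 1.16 / 0.2319 = 5.001 ppm.
FC to add: 5.001 − 0.6 = 4.401 mg/L as Cl₂.
Cl₂ equivalent: 4.401 mg/L × 1,101,435 L = 4848 g.
Product at 12.4% available Cl: 4848 / 0.124 = 39,090 g.
Volume: 39,090 g ÷ 1.2 g/mL = 32,580 mL.

32.6 L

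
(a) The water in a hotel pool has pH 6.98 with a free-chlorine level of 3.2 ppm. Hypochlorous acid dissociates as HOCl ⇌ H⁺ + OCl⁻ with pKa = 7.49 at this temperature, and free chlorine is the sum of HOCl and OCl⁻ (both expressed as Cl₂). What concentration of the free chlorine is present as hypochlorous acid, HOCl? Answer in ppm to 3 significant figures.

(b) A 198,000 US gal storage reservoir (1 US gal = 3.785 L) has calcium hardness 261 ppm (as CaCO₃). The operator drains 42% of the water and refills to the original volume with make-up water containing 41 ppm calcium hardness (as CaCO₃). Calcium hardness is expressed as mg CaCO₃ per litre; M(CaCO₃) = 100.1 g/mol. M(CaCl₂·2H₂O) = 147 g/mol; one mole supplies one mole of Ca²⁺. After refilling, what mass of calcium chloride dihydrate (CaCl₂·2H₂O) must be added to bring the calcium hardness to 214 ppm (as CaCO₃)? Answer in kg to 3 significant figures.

(a) 2.44 ppm; (b) 50.0 kg

(a) [OCl⁻]/[HOCl] = 10^(pH − pKa) = 10^(6.98 − 7.49) = 10^-0.51 = 0.309.
(a) Fraction as HOCl = 1 / (1 + 0.309) = 0.7639.
(a) HOCl = 0.7639 × 3.2 ppm = 2.445 ppm.

(b) Volume: 198,000 US gal × 3.785 L/gal = 749,430 L.
(b) After draining 42% and refilling: 261 × 0.58 + 41 × 0.42 = 168.6 ppm.
(b) Deficit to target: 214 − 168.6 = 45.4 mg/L.
(b) As CaCO₃: 45.4 mg/L × 749,430 L = 34,020 g; ÷ 100.1 = 339.9 mol Ca²⁺.
(b) Mass: 339.9 × 147 = 49,970 g.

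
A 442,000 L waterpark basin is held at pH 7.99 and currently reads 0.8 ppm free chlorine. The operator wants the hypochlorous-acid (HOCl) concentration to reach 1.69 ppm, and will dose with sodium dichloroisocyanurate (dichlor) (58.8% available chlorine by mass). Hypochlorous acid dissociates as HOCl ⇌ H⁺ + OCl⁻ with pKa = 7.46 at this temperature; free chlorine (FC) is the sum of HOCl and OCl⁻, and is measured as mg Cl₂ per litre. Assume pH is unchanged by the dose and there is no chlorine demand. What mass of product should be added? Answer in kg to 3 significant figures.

4.97 kg

[OCl⁻]/[HOCl] = 10^(pH − pKa) = 10^(7.99 − 7.46) = 3.388; fraction as HOCl = 1/(1 + 3.388) = 0.2279.
Free chlorine required for 1.69 ppm HOCl: 1.69 / 0.2279 = 7.416 ppm.
FC to add: 7.416 − 0.8 = 6.616 mg/L as Cl₂.
Cl₂ equivalent: 6.616 mg/L × 442,000 L = 2924 g.
Product at 58.8% available Cl: 2924 / 0.588 = 4974 g.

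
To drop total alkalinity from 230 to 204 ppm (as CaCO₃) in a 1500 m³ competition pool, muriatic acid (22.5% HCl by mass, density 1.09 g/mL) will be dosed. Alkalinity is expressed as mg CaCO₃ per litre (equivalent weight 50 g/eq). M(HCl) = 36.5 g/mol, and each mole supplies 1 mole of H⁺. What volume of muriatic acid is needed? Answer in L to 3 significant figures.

116 L

Volume: 1500 m³ = 1,500,000 L.
Alkalinity to neutralize: (230 − 204) = 26 mg/L as CaCO₃ × 1,500,000 L = 39,000 g as CaCO₃.
Equivalents of H⁺ required: 39,000 ÷ 50 g/eq = 780 eq = 780 mol HCl.
Mass of HCl: 780 × 36.5 = 28,470 g.
Mass of 22.5% solution: 28,470 / 0.225 = 126,500 g.
Volume: 126,500 g ÷ 1.09 g/mL = 116,100 mL.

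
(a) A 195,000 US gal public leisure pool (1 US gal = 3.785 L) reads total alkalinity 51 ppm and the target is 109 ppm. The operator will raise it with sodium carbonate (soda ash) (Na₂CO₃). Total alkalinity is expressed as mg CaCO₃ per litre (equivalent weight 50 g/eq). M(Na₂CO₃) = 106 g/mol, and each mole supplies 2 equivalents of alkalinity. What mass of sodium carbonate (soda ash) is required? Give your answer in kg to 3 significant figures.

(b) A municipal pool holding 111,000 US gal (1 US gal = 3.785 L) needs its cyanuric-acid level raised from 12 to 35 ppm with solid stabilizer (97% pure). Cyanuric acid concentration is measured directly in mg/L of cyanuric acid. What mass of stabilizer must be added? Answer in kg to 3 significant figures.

(a) 45.4 kg; (b) 9.96 kg

(a) Volume: 195,000 US gal × 3.785 L/gal = 738,075 L.
(a) Alkalinity to add: (109 − 51) = 58 mg/L as CaCO₃ × 738,075 L = 42,810 g as CaCO₃.
(a) Equivalents: 42,810 g ÷ 50 g/eq = 856.2 eq.
(a) Each mole of Na₂CO₃ supplies 2 eq, so 856.2 / 2 = 428.1 mol.
(a) Mass: 428.1 mol × 106 g/mol = 45,380 g.

(b) Volume: 111,000 US gal × 3.785 L/gal = 420,135 L.
(b) CYA to add: (35 − 12) = 23 mg/L × 420,135 L = 9663 g cyanuric acid.
(b) At 97% purity: 9663 / 0.97 = 9962 g product.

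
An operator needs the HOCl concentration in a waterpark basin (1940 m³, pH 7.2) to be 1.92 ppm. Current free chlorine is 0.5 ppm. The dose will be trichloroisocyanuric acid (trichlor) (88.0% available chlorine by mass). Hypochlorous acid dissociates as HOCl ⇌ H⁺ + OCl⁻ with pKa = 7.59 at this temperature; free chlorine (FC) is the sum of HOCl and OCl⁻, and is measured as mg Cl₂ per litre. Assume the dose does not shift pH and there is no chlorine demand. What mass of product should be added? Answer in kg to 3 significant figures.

Volume: 1940 m³ = 1,940,000 L.
[OCl⁻]/[HOCl] = 10^(pH − pKa) = 10^(7.2 − 7.59) = 0.4074; fraction as HOCl = 1/(1 + 0.4074) = 0.7105.
Free chlorine required for 1.92 ppm HOCl: 1.92 / 0.7105 = 2.702 ppm.
FC to add: 2.702 − 0.5 = 2.202 mg/L as Cl₂.
Cl₂ equivalent: 2.202 mg/L × 1,940,000 L = 4272 g.
Product at 88.0% available Cl: 4272 / 0.88 = 4855 g.

4.85 kg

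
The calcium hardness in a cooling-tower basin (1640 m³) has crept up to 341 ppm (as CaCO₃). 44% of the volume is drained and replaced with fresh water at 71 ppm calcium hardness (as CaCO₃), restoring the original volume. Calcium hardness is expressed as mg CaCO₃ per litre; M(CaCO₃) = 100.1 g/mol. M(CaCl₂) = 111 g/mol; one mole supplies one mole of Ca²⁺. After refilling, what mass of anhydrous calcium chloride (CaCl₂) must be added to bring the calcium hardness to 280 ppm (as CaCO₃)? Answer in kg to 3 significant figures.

Volume: 1640 m³ = 1,640,000 L.
After draining 44% and refilling: 341 × 0.56 + 71 × 0.44 = 222.2 ppm.
Deficit to target: 280 − 222.2 = 57.8 mg/L.
As CaCO₃: 57.8 mg/L × 1,640,000 L = 94,790 g; ÷ 100.1 = 947 mol Ca²⁺.
Mass: 947 × 111 = 105,100 g.

105 kg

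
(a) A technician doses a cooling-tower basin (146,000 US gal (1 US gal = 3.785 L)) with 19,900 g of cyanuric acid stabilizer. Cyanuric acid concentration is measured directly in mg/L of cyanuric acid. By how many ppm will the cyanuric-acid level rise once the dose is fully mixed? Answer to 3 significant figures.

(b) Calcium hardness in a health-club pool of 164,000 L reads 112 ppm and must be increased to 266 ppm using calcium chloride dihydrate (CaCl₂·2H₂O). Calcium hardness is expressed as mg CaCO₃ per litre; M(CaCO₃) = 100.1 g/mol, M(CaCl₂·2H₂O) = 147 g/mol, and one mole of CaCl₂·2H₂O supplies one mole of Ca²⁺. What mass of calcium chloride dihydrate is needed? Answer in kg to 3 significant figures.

(a) 36.0 ppm; (b) 37.1 kg

(a) Volume: 146,000 US gal × 3.785 L/gal = 552,610 L.
(a) Rise: 19,900 g / 552,610 L × 1000 = 36.01 mg/L.

(b) Hardness to add: (266 − 112) = 154 mg/L as CaCO₃ × 164,000 L = 25,260 g as CaCO₃.
(b) Moles of Ca²⁺ (1 mol Ca²⁺ ≡ 1 mol CaCO₃): 25,260 / 100.1 g/mol = 252.3 mol.
(b) Mass of CaCl₂·2H₂O: 252.3 × 147 = 37,090 g.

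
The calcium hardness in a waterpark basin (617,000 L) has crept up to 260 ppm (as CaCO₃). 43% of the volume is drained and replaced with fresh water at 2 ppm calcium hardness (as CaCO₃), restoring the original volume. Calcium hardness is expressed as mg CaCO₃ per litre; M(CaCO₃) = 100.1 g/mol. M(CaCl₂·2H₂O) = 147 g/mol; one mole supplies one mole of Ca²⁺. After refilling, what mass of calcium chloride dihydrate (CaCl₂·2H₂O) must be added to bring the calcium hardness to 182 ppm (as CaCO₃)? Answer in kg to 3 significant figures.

After draining 43% and refilling: 260 × 0.57 + 2 × 0.43 = 149.06 ppm.
Deficit to target: 182 − 149.06 = 32.94 mg/L.
As CaCO₃: 32.94 mg/L × 617,000 L = 20,320 g; ÷ 100.1 = 203 mol Ca²⁺.
Mass: 203 × 147 = 29,850 g.

29.8 kg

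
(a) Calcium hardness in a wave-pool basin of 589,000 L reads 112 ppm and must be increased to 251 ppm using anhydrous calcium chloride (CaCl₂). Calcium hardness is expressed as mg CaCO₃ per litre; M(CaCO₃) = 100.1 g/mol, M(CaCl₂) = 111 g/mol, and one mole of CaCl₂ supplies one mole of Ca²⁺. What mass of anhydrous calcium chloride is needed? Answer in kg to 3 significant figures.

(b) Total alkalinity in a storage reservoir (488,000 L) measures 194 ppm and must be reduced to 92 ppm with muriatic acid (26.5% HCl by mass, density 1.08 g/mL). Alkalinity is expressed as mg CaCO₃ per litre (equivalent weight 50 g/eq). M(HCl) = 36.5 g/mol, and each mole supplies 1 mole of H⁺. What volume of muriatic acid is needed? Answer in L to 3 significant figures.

(a) 90.8 kg; (b) 127 L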